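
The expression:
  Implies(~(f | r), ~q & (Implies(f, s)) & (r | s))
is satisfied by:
  {r: True, s: True, f: True, q: False}
  {r: True, f: True, q: False, s: False}
  {r: True, s: True, f: True, q: True}
  {r: True, f: True, q: True, s: False}
  {r: True, s: True, q: False, f: False}
  {r: True, q: False, f: False, s: False}
  {r: True, s: True, q: True, f: False}
  {r: True, q: True, f: False, s: False}
  {s: True, f: True, q: False, r: False}
  {f: True, s: False, q: False, r: False}
  {s: True, f: True, q: True, r: False}
  {f: True, q: True, s: False, r: False}
  {s: True, q: False, f: False, r: False}


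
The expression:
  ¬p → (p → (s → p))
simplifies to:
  True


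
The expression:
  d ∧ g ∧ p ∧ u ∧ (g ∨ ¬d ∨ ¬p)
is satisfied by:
  {p: True, u: True, d: True, g: True}


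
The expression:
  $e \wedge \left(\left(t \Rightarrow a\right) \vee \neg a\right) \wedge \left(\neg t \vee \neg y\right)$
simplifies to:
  $e \wedge \left(\neg t \vee \neg y\right)$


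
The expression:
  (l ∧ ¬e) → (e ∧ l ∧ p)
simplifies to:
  e ∨ ¬l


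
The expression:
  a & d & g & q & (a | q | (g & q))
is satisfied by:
  {a: True, g: True, d: True, q: True}


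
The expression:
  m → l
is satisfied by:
  {l: True, m: False}
  {m: False, l: False}
  {m: True, l: True}


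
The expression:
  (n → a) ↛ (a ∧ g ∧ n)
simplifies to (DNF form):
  (a ∧ ¬g) ∨ ¬n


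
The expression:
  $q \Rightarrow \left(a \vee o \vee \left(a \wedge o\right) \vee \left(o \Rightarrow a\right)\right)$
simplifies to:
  $\text{True}$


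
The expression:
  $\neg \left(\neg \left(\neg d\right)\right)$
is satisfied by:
  {d: False}


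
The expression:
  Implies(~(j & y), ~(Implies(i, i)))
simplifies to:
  j & y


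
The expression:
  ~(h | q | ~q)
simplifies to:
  False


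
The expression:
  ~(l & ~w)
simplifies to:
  w | ~l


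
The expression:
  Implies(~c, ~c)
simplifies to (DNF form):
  True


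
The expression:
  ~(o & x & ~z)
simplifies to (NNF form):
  z | ~o | ~x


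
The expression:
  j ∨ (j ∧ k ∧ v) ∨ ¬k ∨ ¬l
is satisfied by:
  {j: True, l: False, k: False}
  {l: False, k: False, j: False}
  {j: True, k: True, l: False}
  {k: True, l: False, j: False}
  {j: True, l: True, k: False}
  {l: True, j: False, k: False}
  {j: True, k: True, l: True}


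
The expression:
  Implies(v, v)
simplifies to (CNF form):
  True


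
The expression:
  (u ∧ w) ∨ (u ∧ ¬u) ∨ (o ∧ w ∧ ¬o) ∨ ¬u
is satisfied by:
  {w: True, u: False}
  {u: False, w: False}
  {u: True, w: True}


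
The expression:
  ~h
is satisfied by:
  {h: False}


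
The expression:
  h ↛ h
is never true.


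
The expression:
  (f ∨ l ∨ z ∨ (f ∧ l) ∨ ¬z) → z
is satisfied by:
  {z: True}


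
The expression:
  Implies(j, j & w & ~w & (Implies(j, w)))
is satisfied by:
  {j: False}


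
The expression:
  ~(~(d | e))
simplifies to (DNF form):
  d | e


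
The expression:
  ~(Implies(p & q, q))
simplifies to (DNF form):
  False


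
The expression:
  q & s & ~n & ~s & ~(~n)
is never true.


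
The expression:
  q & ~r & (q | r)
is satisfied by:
  {q: True, r: False}


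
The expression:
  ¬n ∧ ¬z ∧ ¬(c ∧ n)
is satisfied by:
  {n: False, z: False}


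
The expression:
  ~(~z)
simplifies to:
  z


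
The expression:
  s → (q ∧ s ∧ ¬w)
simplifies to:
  (q ∧ ¬w) ∨ ¬s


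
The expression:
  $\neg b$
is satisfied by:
  {b: False}


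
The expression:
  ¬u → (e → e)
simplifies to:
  True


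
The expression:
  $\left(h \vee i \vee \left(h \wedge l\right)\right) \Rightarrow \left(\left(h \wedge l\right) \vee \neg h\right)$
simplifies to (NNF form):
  $l \vee \neg h$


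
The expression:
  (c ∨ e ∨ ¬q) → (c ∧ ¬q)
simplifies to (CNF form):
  (c ∨ q) ∧ (c ∨ ¬e) ∧ (¬c ∨ ¬q)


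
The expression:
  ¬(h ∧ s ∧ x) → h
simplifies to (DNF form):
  h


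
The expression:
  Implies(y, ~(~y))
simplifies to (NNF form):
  True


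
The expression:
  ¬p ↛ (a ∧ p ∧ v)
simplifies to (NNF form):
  ¬p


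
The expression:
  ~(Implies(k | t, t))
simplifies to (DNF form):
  k & ~t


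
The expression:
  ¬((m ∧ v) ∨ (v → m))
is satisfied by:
  {v: True, m: False}


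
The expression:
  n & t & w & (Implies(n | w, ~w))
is never true.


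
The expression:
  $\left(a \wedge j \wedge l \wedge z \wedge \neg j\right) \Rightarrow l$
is always true.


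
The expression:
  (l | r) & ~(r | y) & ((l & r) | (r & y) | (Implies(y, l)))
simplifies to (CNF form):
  l & ~r & ~y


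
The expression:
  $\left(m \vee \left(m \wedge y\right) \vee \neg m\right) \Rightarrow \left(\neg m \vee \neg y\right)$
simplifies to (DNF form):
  $\neg m \vee \neg y$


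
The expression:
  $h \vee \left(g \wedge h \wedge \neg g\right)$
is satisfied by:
  {h: True}


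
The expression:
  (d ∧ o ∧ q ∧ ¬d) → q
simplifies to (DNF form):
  True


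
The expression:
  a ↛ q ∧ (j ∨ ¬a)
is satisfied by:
  {a: True, j: True, q: False}


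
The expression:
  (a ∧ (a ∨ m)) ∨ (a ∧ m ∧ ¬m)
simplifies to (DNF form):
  a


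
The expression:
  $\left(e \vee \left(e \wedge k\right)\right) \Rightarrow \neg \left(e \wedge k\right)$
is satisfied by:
  {k: False, e: False}
  {e: True, k: False}
  {k: True, e: False}


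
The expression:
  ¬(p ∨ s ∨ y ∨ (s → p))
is never true.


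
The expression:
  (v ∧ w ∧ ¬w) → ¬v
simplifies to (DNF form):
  True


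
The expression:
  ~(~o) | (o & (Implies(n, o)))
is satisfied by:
  {o: True}


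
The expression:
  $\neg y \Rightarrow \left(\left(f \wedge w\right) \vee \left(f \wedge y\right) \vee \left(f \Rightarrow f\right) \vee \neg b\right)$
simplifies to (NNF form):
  $\text{True}$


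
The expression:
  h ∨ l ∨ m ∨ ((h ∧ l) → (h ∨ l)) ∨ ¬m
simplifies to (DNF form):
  True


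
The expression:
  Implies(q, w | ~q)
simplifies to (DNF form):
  w | ~q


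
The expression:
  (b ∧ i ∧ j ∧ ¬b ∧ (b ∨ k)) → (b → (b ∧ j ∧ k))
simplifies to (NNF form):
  True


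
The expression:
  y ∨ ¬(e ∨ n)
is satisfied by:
  {y: True, e: False, n: False}
  {y: True, n: True, e: False}
  {y: True, e: True, n: False}
  {y: True, n: True, e: True}
  {n: False, e: False, y: False}


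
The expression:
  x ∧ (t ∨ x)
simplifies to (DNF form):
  x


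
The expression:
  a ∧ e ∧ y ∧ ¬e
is never true.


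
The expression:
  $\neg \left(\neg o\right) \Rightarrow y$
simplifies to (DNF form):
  $y \vee \neg o$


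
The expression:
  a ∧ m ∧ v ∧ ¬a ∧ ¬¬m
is never true.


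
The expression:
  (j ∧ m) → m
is always true.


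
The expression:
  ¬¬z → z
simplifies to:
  True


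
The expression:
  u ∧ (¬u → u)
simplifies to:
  u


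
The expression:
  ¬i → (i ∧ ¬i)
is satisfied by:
  {i: True}


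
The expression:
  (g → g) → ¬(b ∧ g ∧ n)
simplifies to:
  ¬b ∨ ¬g ∨ ¬n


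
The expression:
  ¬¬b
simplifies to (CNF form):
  b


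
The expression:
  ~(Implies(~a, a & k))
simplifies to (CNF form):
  ~a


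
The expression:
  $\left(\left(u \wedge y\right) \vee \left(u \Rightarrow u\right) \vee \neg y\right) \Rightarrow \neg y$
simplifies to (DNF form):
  $\neg y$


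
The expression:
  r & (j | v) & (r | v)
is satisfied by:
  {r: True, v: True, j: True}
  {r: True, v: True, j: False}
  {r: True, j: True, v: False}


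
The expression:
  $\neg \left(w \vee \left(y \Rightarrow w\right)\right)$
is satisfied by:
  {y: True, w: False}


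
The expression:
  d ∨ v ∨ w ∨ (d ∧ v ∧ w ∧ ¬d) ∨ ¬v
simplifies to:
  True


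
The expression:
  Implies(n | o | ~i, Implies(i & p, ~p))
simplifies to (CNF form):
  (~i | ~n | ~p) & (~i | ~o | ~p)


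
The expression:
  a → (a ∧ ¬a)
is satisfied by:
  {a: False}


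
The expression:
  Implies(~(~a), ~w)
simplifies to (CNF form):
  ~a | ~w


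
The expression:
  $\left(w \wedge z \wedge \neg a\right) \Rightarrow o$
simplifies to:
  $a \vee o \vee \neg w \vee \neg z$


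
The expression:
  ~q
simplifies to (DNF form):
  ~q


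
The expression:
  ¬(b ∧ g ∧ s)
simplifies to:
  ¬b ∨ ¬g ∨ ¬s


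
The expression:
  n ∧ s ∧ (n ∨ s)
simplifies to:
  n ∧ s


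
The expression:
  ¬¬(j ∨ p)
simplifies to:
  j ∨ p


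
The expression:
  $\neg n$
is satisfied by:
  {n: False}


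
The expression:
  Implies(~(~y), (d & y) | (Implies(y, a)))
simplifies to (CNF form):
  a | d | ~y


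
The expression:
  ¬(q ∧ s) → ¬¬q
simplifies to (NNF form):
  q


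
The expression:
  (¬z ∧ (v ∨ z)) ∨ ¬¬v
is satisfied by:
  {v: True}


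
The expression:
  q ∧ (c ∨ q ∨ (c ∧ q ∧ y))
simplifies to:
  q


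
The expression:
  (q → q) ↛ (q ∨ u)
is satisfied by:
  {q: False, u: False}


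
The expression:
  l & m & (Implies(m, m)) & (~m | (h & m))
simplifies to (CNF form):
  h & l & m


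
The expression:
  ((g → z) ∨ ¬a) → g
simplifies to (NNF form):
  g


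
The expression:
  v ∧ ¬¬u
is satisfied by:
  {u: True, v: True}


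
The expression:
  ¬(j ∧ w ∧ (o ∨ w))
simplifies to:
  ¬j ∨ ¬w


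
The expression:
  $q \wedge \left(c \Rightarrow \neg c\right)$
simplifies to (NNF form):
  $q \wedge \neg c$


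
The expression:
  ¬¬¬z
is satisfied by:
  {z: False}


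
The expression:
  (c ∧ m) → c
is always true.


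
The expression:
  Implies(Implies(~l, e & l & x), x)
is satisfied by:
  {x: True, l: False}
  {l: False, x: False}
  {l: True, x: True}


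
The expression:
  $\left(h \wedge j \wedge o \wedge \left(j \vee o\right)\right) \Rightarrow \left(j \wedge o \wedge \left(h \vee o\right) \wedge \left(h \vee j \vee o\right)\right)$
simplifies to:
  $\text{True}$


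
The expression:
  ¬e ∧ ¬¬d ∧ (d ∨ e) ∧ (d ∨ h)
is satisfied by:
  {d: True, e: False}


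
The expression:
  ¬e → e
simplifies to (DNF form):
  e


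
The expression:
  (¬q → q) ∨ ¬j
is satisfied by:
  {q: True, j: False}
  {j: False, q: False}
  {j: True, q: True}


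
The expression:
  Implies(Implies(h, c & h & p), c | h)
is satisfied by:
  {c: True, h: True}
  {c: True, h: False}
  {h: True, c: False}


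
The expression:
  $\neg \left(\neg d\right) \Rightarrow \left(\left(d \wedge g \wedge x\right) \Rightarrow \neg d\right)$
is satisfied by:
  {g: False, d: False, x: False}
  {x: True, g: False, d: False}
  {d: True, g: False, x: False}
  {x: True, d: True, g: False}
  {g: True, x: False, d: False}
  {x: True, g: True, d: False}
  {d: True, g: True, x: False}


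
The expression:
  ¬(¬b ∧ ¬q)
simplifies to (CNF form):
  b ∨ q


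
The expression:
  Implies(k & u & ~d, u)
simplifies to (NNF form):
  True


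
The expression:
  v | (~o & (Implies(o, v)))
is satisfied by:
  {v: True, o: False}
  {o: False, v: False}
  {o: True, v: True}


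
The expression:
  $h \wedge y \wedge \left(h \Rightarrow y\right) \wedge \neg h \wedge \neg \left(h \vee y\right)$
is never true.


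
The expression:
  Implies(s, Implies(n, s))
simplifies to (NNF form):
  True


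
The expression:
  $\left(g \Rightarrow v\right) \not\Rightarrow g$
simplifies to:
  $\neg g$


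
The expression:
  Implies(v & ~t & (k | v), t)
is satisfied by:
  {t: True, v: False}
  {v: False, t: False}
  {v: True, t: True}


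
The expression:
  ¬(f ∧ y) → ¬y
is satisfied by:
  {f: True, y: False}
  {y: False, f: False}
  {y: True, f: True}


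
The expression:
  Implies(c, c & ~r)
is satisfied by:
  {c: False, r: False}
  {r: True, c: False}
  {c: True, r: False}


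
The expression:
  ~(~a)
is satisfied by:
  {a: True}


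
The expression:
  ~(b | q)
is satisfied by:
  {q: False, b: False}


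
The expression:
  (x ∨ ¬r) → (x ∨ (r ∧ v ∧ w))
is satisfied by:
  {r: True, x: True}
  {r: True, x: False}
  {x: True, r: False}


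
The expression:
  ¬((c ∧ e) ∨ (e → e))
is never true.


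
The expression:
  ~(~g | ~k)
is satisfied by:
  {g: True, k: True}


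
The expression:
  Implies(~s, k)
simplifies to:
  k | s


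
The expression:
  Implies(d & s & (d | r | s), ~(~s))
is always true.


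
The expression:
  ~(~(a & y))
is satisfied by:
  {a: True, y: True}


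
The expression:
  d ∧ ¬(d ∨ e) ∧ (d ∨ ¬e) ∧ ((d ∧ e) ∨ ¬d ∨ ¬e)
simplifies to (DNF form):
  False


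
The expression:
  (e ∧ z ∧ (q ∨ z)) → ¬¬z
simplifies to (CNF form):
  True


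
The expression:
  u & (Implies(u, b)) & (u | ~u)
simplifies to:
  b & u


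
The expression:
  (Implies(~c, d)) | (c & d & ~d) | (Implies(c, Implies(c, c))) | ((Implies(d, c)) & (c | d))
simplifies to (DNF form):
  True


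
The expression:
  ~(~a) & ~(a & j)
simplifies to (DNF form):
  a & ~j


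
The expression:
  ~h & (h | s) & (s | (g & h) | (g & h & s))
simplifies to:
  s & ~h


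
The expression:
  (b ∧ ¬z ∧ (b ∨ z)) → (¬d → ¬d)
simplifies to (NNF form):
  True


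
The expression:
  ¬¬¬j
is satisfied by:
  {j: False}


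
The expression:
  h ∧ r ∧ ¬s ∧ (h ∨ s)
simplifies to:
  h ∧ r ∧ ¬s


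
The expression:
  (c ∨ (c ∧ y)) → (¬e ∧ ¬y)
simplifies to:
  (¬e ∧ ¬y) ∨ ¬c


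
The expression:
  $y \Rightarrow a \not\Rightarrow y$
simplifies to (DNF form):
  $\neg y$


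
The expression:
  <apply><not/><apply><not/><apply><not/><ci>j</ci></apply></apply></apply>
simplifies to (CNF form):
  <apply><not/><ci>j</ci></apply>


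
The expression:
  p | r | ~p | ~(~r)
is always true.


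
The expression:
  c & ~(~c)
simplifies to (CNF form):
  c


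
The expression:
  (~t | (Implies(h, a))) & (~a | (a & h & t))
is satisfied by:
  {h: False, a: False, t: False}
  {t: True, h: False, a: False}
  {h: True, t: False, a: False}
  {a: True, t: True, h: True}


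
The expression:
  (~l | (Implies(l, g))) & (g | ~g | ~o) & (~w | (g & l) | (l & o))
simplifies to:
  (g & l) | (~l & ~w)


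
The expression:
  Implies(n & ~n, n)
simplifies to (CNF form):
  True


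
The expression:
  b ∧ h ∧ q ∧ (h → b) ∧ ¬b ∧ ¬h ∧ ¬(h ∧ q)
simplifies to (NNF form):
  False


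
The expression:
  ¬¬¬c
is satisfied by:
  {c: False}


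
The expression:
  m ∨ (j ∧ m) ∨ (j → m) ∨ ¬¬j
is always true.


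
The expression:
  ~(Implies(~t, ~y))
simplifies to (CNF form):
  y & ~t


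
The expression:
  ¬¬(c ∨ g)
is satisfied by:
  {c: True, g: True}
  {c: True, g: False}
  {g: True, c: False}


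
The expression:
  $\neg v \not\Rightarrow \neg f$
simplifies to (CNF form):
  $f \wedge \neg v$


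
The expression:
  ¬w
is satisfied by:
  {w: False}


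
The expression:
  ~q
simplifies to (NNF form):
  ~q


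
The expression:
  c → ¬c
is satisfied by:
  {c: False}


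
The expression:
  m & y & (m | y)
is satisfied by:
  {m: True, y: True}


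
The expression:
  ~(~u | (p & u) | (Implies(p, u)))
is never true.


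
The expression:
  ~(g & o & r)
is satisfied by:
  {g: False, o: False, r: False}
  {r: True, g: False, o: False}
  {o: True, g: False, r: False}
  {r: True, o: True, g: False}
  {g: True, r: False, o: False}
  {r: True, g: True, o: False}
  {o: True, g: True, r: False}


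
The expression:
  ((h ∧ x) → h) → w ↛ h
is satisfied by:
  {w: True, h: False}


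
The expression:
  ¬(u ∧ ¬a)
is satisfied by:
  {a: True, u: False}
  {u: False, a: False}
  {u: True, a: True}


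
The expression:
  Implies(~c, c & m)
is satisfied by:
  {c: True}


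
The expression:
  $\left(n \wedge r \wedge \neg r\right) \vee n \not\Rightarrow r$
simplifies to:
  $n \wedge \neg r$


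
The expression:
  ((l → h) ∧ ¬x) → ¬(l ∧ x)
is always true.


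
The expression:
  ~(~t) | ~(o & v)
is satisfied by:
  {t: True, v: False, o: False}
  {v: False, o: False, t: False}
  {t: True, o: True, v: False}
  {o: True, v: False, t: False}
  {t: True, v: True, o: False}
  {v: True, t: False, o: False}
  {t: True, o: True, v: True}


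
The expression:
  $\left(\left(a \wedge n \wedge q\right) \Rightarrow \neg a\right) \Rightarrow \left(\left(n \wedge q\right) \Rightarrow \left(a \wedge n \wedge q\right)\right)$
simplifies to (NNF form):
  $a \vee \neg n \vee \neg q$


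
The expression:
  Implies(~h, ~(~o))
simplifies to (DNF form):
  h | o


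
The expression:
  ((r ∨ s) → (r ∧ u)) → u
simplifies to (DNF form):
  r ∨ s ∨ u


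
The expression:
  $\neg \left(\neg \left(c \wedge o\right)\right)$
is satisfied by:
  {c: True, o: True}


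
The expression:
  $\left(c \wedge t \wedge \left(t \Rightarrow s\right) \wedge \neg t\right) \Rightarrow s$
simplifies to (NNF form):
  $\text{True}$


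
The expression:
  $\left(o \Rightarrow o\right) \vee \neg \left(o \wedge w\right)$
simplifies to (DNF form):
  $\text{True}$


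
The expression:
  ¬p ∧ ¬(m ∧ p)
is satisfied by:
  {p: False}


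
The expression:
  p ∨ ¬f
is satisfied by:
  {p: True, f: False}
  {f: False, p: False}
  {f: True, p: True}


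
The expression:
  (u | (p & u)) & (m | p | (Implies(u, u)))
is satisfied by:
  {u: True}


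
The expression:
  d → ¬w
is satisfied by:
  {w: False, d: False}
  {d: True, w: False}
  {w: True, d: False}


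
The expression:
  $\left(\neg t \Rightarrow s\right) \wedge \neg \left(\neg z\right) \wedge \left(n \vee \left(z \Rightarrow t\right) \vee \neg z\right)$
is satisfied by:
  {z: True, t: True, s: True, n: True}
  {z: True, t: True, s: True, n: False}
  {z: True, t: True, n: True, s: False}
  {z: True, t: True, n: False, s: False}
  {z: True, s: True, n: True, t: False}


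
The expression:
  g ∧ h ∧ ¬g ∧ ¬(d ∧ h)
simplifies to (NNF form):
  False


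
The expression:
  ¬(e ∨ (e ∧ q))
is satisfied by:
  {e: False}


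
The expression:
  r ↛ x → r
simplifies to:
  True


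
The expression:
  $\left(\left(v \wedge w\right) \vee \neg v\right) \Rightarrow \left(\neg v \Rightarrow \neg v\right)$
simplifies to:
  $\text{True}$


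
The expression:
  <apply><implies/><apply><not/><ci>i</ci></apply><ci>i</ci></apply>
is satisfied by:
  {i: True}


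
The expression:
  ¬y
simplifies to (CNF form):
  ¬y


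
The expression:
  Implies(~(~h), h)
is always true.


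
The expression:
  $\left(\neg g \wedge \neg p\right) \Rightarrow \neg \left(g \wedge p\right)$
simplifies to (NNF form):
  $\text{True}$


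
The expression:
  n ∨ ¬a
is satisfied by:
  {n: True, a: False}
  {a: False, n: False}
  {a: True, n: True}


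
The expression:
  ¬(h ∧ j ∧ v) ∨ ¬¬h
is always true.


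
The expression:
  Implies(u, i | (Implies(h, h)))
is always true.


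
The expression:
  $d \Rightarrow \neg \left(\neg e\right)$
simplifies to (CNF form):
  $e \vee \neg d$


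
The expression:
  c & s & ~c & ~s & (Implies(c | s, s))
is never true.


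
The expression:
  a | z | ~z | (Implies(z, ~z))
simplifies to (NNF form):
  True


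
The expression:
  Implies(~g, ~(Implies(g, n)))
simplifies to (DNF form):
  g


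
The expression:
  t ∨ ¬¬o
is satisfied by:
  {t: True, o: True}
  {t: True, o: False}
  {o: True, t: False}


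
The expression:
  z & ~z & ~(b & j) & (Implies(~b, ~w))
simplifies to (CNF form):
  False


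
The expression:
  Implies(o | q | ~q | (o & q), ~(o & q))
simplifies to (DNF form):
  ~o | ~q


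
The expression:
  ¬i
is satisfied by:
  {i: False}


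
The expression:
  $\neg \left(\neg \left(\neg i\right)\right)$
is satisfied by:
  {i: False}


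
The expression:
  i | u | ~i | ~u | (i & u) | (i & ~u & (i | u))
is always true.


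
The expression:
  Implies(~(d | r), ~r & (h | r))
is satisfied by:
  {r: True, d: True, h: True}
  {r: True, d: True, h: False}
  {r: True, h: True, d: False}
  {r: True, h: False, d: False}
  {d: True, h: True, r: False}
  {d: True, h: False, r: False}
  {h: True, d: False, r: False}


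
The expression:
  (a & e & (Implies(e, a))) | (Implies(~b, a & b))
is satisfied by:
  {a: True, b: True, e: True}
  {a: True, b: True, e: False}
  {b: True, e: True, a: False}
  {b: True, e: False, a: False}
  {a: True, e: True, b: False}


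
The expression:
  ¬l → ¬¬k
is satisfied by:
  {k: True, l: True}
  {k: True, l: False}
  {l: True, k: False}


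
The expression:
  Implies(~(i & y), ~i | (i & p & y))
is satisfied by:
  {y: True, i: False}
  {i: False, y: False}
  {i: True, y: True}


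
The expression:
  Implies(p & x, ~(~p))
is always true.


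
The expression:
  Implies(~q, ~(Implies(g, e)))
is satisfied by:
  {q: True, g: True, e: False}
  {q: True, e: False, g: False}
  {q: True, g: True, e: True}
  {q: True, e: True, g: False}
  {g: True, e: False, q: False}


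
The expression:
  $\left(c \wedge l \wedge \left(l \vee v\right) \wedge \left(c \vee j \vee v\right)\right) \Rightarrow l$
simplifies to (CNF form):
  $\text{True}$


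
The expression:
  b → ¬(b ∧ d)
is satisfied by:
  {d: False, b: False}
  {b: True, d: False}
  {d: True, b: False}


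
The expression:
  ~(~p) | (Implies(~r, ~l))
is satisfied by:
  {r: True, p: True, l: False}
  {r: True, l: False, p: False}
  {p: True, l: False, r: False}
  {p: False, l: False, r: False}
  {r: True, p: True, l: True}
  {r: True, l: True, p: False}
  {p: True, l: True, r: False}


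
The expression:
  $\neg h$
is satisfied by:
  {h: False}


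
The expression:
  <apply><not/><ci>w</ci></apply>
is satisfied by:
  {w: False}


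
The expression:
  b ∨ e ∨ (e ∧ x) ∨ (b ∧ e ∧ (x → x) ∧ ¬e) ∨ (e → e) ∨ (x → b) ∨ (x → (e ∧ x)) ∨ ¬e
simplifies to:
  True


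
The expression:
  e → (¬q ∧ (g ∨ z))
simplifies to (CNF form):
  (¬e ∨ ¬q) ∧ (g ∨ z ∨ ¬e) ∧ (g ∨ ¬e ∨ ¬q) ∧ (z ∨ ¬e ∨ ¬q)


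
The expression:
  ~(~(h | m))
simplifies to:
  h | m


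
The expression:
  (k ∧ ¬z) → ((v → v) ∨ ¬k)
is always true.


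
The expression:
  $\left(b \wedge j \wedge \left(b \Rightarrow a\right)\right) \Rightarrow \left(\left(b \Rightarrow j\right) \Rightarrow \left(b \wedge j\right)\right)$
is always true.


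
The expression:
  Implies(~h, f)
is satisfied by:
  {h: True, f: True}
  {h: True, f: False}
  {f: True, h: False}


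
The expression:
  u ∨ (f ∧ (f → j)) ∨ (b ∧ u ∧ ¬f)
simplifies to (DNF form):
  u ∨ (f ∧ j)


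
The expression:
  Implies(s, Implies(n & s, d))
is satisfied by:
  {d: True, s: False, n: False}
  {s: False, n: False, d: False}
  {n: True, d: True, s: False}
  {n: True, s: False, d: False}
  {d: True, s: True, n: False}
  {s: True, d: False, n: False}
  {n: True, s: True, d: True}


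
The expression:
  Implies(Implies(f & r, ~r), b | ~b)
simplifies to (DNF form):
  True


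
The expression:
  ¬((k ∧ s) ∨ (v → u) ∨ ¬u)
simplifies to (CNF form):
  False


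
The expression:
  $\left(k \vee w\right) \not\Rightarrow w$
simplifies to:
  $k \wedge \neg w$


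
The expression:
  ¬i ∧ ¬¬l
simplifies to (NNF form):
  l ∧ ¬i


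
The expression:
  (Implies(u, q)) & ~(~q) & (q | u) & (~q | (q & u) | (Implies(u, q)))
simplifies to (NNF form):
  q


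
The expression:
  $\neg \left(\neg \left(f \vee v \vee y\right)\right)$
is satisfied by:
  {y: True, v: True, f: True}
  {y: True, v: True, f: False}
  {y: True, f: True, v: False}
  {y: True, f: False, v: False}
  {v: True, f: True, y: False}
  {v: True, f: False, y: False}
  {f: True, v: False, y: False}


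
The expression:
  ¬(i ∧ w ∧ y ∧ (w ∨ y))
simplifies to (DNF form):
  ¬i ∨ ¬w ∨ ¬y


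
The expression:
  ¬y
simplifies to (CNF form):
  ¬y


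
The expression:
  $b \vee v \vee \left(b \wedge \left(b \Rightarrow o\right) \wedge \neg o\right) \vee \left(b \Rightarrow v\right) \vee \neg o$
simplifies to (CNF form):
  $\text{True}$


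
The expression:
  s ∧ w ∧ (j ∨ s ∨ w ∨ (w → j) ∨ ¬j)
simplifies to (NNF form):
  s ∧ w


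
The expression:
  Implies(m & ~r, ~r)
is always true.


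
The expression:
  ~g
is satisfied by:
  {g: False}


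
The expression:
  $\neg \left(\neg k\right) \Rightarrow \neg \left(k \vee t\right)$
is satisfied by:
  {k: False}


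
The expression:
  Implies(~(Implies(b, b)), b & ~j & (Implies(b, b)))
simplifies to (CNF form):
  True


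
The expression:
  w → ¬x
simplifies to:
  ¬w ∨ ¬x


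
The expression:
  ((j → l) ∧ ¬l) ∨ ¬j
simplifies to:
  ¬j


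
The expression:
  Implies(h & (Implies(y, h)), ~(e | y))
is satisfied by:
  {y: False, h: False, e: False}
  {e: True, y: False, h: False}
  {y: True, e: False, h: False}
  {e: True, y: True, h: False}
  {h: True, e: False, y: False}


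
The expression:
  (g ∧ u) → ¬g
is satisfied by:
  {g: False, u: False}
  {u: True, g: False}
  {g: True, u: False}


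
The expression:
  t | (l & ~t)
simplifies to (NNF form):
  l | t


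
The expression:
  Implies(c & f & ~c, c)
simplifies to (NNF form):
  True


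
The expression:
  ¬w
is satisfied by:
  {w: False}


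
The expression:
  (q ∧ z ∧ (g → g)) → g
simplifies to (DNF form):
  g ∨ ¬q ∨ ¬z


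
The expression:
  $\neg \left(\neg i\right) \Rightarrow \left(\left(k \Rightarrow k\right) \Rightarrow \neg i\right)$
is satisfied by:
  {i: False}


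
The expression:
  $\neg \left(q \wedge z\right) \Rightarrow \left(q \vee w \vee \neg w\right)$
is always true.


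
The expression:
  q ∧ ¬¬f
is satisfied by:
  {f: True, q: True}


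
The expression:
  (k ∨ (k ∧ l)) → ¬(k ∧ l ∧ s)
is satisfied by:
  {s: False, k: False, l: False}
  {l: True, s: False, k: False}
  {k: True, s: False, l: False}
  {l: True, k: True, s: False}
  {s: True, l: False, k: False}
  {l: True, s: True, k: False}
  {k: True, s: True, l: False}


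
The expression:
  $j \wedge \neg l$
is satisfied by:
  {j: True, l: False}


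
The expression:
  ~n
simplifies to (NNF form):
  ~n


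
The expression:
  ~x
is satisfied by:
  {x: False}


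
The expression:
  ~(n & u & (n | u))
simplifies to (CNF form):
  ~n | ~u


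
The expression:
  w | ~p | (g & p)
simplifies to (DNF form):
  g | w | ~p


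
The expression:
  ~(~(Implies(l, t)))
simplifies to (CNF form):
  t | ~l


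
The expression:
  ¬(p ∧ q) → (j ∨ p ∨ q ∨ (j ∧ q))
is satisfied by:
  {q: True, p: True, j: True}
  {q: True, p: True, j: False}
  {q: True, j: True, p: False}
  {q: True, j: False, p: False}
  {p: True, j: True, q: False}
  {p: True, j: False, q: False}
  {j: True, p: False, q: False}


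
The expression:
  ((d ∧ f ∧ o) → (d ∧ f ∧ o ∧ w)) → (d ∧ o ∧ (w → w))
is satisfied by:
  {d: True, o: True}


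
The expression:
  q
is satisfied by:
  {q: True}


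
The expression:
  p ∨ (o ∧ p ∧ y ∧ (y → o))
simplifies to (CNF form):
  p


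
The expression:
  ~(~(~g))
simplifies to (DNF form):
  ~g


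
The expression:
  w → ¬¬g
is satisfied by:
  {g: True, w: False}
  {w: False, g: False}
  {w: True, g: True}


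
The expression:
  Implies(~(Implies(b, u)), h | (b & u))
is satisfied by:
  {u: True, h: True, b: False}
  {u: True, h: False, b: False}
  {h: True, u: False, b: False}
  {u: False, h: False, b: False}
  {b: True, u: True, h: True}
  {b: True, u: True, h: False}
  {b: True, h: True, u: False}


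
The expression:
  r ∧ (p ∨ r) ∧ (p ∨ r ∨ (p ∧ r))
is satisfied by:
  {r: True}


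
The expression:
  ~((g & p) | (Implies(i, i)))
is never true.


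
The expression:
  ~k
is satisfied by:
  {k: False}


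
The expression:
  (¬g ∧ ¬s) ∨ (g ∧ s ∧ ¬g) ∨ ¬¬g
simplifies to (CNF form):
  g ∨ ¬s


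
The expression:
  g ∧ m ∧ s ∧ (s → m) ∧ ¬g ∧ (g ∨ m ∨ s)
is never true.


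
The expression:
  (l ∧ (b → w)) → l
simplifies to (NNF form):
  True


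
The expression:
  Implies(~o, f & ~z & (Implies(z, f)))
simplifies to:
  o | (f & ~z)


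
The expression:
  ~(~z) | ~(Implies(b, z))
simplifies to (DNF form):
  b | z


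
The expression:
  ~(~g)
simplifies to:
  g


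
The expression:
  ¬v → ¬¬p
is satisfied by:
  {v: True, p: True}
  {v: True, p: False}
  {p: True, v: False}


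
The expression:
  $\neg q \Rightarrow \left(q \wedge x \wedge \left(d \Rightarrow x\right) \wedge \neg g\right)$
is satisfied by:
  {q: True}


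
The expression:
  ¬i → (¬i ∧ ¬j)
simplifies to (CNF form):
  i ∨ ¬j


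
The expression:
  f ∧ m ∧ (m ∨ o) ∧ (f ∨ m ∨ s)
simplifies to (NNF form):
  f ∧ m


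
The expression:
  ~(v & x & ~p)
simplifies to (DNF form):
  p | ~v | ~x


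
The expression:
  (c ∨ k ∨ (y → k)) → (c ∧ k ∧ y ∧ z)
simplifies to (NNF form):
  y ∧ (c ∨ ¬k) ∧ (k ∨ ¬c) ∧ (z ∨ ¬k)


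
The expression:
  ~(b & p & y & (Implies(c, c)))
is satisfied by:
  {p: False, y: False, b: False}
  {b: True, p: False, y: False}
  {y: True, p: False, b: False}
  {b: True, y: True, p: False}
  {p: True, b: False, y: False}
  {b: True, p: True, y: False}
  {y: True, p: True, b: False}


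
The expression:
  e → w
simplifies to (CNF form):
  w ∨ ¬e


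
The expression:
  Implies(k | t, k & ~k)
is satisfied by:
  {t: False, k: False}


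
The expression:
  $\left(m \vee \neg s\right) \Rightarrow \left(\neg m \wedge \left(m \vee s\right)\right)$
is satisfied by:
  {s: True, m: False}


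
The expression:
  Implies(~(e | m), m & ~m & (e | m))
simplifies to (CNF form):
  e | m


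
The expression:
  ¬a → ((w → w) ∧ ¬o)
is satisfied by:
  {a: True, o: False}
  {o: False, a: False}
  {o: True, a: True}


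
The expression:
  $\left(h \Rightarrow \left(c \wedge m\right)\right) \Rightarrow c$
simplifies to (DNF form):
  $c \vee h$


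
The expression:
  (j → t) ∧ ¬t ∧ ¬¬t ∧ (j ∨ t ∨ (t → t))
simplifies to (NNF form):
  False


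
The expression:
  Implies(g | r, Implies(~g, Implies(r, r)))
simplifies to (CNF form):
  True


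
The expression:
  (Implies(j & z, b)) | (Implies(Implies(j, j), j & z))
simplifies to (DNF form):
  True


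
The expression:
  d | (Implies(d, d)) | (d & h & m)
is always true.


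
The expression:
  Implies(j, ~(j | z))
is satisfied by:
  {j: False}


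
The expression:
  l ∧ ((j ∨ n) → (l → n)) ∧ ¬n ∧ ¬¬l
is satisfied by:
  {l: True, n: False, j: False}


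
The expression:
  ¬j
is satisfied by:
  {j: False}


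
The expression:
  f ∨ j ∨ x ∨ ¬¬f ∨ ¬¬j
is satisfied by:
  {x: True, f: True, j: True}
  {x: True, f: True, j: False}
  {x: True, j: True, f: False}
  {x: True, j: False, f: False}
  {f: True, j: True, x: False}
  {f: True, j: False, x: False}
  {j: True, f: False, x: False}


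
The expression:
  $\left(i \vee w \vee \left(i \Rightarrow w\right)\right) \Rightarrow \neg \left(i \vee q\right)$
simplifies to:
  $\neg i \wedge \neg q$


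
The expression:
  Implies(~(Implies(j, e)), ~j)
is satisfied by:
  {e: True, j: False}
  {j: False, e: False}
  {j: True, e: True}


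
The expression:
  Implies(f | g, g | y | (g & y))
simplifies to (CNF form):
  g | y | ~f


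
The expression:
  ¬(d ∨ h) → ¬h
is always true.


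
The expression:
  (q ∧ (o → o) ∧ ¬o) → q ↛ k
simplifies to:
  o ∨ ¬k ∨ ¬q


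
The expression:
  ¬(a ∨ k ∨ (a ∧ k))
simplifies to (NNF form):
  ¬a ∧ ¬k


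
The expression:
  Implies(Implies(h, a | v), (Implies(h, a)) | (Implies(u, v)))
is always true.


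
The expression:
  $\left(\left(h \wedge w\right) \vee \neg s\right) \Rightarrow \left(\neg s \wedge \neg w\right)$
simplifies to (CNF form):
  $\left(s \vee \neg w\right) \wedge \left(\neg h \vee \neg w\right)$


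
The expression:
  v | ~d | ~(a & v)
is always true.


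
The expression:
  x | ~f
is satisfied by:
  {x: True, f: False}
  {f: False, x: False}
  {f: True, x: True}


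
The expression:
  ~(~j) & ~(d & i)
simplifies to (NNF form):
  j & (~d | ~i)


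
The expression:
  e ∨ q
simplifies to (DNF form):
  e ∨ q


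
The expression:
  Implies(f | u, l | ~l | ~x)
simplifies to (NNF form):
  True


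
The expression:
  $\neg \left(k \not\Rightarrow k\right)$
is always true.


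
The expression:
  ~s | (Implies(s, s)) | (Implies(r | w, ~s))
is always true.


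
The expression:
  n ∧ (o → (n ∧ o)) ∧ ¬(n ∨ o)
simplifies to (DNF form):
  False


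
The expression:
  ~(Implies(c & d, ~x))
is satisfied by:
  {c: True, d: True, x: True}


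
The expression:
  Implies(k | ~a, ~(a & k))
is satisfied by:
  {k: False, a: False}
  {a: True, k: False}
  {k: True, a: False}


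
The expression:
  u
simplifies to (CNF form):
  u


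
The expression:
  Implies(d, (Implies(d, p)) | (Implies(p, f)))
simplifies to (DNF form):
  True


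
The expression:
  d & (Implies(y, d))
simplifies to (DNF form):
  d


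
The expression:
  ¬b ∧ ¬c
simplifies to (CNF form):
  ¬b ∧ ¬c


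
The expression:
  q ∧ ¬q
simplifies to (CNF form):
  False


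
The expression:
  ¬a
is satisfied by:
  {a: False}


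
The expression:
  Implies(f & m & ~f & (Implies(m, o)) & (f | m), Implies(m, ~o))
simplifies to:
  True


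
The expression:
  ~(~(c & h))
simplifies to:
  c & h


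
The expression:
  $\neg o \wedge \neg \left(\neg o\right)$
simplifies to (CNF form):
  $\text{False}$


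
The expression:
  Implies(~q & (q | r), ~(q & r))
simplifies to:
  True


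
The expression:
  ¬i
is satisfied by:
  {i: False}


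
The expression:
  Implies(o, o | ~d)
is always true.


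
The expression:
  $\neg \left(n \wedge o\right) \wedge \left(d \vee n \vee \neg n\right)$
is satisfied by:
  {o: False, n: False}
  {n: True, o: False}
  {o: True, n: False}


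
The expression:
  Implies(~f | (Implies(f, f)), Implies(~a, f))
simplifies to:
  a | f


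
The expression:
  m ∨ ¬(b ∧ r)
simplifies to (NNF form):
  m ∨ ¬b ∨ ¬r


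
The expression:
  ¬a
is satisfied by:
  {a: False}


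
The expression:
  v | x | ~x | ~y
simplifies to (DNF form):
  True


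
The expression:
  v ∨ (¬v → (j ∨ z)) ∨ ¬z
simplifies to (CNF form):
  True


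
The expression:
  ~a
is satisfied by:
  {a: False}


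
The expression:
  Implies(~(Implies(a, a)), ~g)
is always true.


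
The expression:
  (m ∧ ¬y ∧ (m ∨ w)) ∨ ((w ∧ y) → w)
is always true.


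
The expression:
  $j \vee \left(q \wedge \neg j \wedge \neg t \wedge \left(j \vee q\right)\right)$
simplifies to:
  $j \vee \left(q \wedge \neg t\right)$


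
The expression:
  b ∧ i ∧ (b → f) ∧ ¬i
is never true.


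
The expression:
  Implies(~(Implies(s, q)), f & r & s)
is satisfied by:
  {r: True, q: True, f: True, s: False}
  {r: True, q: True, f: False, s: False}
  {q: True, f: True, s: False, r: False}
  {q: True, f: False, s: False, r: False}
  {r: True, f: True, s: False, q: False}
  {r: True, f: False, s: False, q: False}
  {f: True, r: False, s: False, q: False}
  {f: False, r: False, s: False, q: False}
  {r: True, q: True, s: True, f: True}
  {r: True, q: True, s: True, f: False}
  {q: True, s: True, f: True, r: False}
  {q: True, s: True, f: False, r: False}
  {r: True, s: True, f: True, q: False}


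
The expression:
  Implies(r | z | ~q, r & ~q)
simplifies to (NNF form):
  (q | r) & (r | ~z) & (~q | ~r)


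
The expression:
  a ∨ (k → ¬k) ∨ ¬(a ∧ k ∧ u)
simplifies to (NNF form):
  True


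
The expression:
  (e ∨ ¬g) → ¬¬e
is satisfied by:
  {e: True, g: True}
  {e: True, g: False}
  {g: True, e: False}


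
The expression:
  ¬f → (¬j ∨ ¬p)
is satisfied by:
  {f: True, p: False, j: False}
  {p: False, j: False, f: False}
  {j: True, f: True, p: False}
  {j: True, p: False, f: False}
  {f: True, p: True, j: False}
  {p: True, f: False, j: False}
  {j: True, p: True, f: True}


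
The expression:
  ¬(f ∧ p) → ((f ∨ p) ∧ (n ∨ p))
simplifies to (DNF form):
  p ∨ (f ∧ n)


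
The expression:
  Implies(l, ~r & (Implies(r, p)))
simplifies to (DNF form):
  ~l | ~r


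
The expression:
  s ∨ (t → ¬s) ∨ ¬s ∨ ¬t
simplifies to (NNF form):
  True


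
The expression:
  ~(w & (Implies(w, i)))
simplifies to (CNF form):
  ~i | ~w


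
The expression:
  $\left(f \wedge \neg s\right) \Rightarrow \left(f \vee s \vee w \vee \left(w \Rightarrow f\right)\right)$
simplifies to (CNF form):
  $\text{True}$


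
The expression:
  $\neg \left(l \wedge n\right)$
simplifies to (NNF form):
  $\neg l \vee \neg n$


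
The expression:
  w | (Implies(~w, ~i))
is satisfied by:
  {w: True, i: False}
  {i: False, w: False}
  {i: True, w: True}


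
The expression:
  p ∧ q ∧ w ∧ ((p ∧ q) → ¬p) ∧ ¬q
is never true.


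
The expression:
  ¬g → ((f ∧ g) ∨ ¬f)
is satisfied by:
  {g: True, f: False}
  {f: False, g: False}
  {f: True, g: True}


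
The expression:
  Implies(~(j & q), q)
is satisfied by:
  {q: True}


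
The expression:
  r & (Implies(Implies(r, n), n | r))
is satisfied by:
  {r: True}


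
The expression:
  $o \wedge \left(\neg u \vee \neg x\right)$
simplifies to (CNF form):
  $o \wedge \left(\neg u \vee \neg x\right)$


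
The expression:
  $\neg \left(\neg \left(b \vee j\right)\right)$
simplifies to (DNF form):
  $b \vee j$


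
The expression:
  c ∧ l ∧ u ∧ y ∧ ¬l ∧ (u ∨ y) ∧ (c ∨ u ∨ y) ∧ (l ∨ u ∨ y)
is never true.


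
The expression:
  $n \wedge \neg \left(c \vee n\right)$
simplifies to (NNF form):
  $\text{False}$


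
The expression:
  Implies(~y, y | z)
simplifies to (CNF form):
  y | z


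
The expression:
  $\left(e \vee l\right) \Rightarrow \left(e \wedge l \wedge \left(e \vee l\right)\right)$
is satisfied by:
  {e: False, l: False}
  {l: True, e: True}
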